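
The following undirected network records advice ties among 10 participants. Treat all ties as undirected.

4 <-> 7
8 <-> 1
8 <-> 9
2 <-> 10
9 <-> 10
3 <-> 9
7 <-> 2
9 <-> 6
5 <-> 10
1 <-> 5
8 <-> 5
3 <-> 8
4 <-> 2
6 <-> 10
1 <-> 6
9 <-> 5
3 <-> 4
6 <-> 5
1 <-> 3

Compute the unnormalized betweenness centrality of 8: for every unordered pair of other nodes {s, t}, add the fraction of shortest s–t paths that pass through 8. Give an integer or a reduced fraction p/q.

5/6

Pairs whose geodesics pass through 8 — 3–5: 1/3; 5–4: 1/4; 1–9: 1/4.
All other pairs contribute 0.
Summing the contributions gives betweenness(8) = 5/6.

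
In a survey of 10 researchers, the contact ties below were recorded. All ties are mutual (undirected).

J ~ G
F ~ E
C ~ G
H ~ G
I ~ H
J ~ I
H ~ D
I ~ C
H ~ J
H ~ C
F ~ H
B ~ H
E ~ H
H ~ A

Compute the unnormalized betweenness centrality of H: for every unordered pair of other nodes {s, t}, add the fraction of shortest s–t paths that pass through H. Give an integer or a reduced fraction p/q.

Pairs whose geodesics pass through H — D–A: 1; D–E: 1; D–F: 1; D–J: 1; D–C: 1; D–G: 1; D–I: 1; D–B: 1; A–E: 1; A–F: 1; A–J: 1; A–C: 1; A–G: 1; A–I: 1 … (+17 more pairs).
All other pairs contribute 0.
Summing the contributions gives betweenness(H) = 89/3.

89/3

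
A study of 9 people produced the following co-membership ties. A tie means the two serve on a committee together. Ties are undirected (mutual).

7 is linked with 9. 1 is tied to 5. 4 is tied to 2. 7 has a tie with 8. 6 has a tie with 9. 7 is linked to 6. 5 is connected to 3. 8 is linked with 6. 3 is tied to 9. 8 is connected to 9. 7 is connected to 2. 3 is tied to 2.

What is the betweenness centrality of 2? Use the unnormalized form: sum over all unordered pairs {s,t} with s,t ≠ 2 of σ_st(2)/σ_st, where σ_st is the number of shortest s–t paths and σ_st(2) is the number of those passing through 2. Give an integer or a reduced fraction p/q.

17/2

Pairs whose geodesics pass through 2 — 8–4: 1; 4–3: 1; 4–7: 1; 4–9: 2/2; 4–6: 1; 4–1: 1; 4–5: 1; 3–7: 1/2; 7–1: 1/2; 7–5: 1/2.
All other pairs contribute 0.
Summing the contributions gives betweenness(2) = 17/2.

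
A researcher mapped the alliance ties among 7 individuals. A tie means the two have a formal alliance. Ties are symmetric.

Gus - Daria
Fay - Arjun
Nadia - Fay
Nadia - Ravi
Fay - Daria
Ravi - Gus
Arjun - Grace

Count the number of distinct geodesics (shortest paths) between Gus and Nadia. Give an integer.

The shortest distance is 2, and the only length-2 path is Gus–Ravi–Nadia. So there is exactly 1 shortest path.

1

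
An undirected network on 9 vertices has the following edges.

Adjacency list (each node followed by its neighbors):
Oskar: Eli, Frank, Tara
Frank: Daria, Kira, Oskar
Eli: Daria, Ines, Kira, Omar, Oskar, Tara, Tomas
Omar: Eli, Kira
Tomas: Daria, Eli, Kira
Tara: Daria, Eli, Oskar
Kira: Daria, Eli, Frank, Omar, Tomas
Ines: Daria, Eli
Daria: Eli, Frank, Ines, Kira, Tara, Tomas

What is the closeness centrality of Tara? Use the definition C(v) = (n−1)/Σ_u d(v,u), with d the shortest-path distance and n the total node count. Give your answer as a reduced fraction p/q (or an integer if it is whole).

8/13

Distances from Tara: Daria:1, Eli:1, Frank:2, Ines:2, Kira:2, Omar:2, Oskar:1, Tomas:2. Sum = 13.
n = 9, so closeness = 8/13.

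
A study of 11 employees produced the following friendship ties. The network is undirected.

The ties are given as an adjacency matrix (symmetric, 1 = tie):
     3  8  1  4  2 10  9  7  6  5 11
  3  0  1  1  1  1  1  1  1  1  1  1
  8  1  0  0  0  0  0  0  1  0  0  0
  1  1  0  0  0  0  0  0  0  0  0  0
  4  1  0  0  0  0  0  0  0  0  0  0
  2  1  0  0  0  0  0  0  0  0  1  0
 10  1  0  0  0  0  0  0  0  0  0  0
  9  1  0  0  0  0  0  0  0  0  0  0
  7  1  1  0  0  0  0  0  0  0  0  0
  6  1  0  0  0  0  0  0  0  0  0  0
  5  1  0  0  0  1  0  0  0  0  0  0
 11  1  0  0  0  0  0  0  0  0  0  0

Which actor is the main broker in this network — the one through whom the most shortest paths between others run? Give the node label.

3

Unnormalized betweenness of each node: 1:0, 2:0, 3:43, 4:0, 5:0, 6:0, 7:0, 8:0, 9:0, 10:0, 11:0.
3 has the largest value, 43, making it the main broker — the node through which the most shortest paths run.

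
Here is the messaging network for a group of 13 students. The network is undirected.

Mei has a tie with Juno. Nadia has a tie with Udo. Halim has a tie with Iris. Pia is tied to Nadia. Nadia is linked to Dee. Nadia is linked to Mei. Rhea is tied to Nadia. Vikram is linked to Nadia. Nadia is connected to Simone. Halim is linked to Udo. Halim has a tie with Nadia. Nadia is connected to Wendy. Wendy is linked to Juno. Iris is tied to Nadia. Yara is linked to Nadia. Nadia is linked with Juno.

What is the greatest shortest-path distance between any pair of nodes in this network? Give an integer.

Eccentricity of each node (its greatest distance to any other): Dee:2, Halim:2, Iris:2, Juno:2, Mei:2, Nadia:1, Pia:2, Rhea:2, Simone:2, Udo:2, Vikram:2, Wendy:2, Yara:2.
The maximum eccentricity is 2, realized for instance by the pair Wendy–Dee via Wendy – Nadia – Dee. So the diameter is 2.

2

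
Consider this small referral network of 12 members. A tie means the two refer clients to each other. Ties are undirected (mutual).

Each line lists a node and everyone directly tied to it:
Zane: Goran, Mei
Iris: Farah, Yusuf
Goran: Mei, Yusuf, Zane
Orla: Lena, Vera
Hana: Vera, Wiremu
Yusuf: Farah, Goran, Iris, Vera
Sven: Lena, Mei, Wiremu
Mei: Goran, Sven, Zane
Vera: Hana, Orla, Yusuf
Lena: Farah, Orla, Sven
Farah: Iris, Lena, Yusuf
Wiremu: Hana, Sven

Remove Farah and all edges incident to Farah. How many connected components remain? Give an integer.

Farah's neighbors (Iris, Lena, and Yusuf) remain reachable from one another through other ties, so the rest of the network stays in one piece.

1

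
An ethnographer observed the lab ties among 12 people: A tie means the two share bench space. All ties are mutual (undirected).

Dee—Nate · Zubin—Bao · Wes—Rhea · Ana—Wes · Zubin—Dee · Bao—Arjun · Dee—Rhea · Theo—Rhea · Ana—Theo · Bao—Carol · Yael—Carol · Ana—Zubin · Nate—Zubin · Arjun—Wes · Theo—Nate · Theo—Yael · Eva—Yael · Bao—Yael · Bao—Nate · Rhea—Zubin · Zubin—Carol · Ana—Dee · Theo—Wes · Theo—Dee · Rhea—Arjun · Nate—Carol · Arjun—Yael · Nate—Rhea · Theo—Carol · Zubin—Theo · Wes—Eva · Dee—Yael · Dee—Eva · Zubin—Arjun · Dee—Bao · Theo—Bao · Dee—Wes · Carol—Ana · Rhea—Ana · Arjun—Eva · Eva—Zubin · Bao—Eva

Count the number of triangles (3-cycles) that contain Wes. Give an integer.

Wes's neighbors: Ana, Arjun, Dee, Eva, Rhea, and Theo.
Neighbor pairs that are themselves tied: Wes–Ana–Dee; Wes–Ana–Rhea; Wes–Ana–Theo; Wes–Arjun–Eva; Wes–Arjun–Rhea; Wes–Dee–Eva; Wes–Dee–Rhea; Wes–Dee–Theo; Wes–Rhea–Theo. Each forms one triangle with Wes, for 9 in total.

9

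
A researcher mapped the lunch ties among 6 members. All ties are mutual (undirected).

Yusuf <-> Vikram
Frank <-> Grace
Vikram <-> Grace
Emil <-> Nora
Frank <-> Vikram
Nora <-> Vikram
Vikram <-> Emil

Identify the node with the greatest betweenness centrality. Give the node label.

Unnormalized betweenness of each node: Emil:0, Frank:0, Grace:0, Nora:0, Vikram:8, Yusuf:0.
Vikram has the largest value, 8, making it the main broker — the node through which the most shortest paths run.

Vikram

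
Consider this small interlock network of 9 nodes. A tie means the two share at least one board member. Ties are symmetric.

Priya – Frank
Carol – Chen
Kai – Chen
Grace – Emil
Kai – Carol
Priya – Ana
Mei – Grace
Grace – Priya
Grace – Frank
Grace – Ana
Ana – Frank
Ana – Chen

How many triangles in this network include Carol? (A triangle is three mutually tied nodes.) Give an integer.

Carol's neighbors: Chen and Kai.
Neighbor pairs that are themselves tied: Carol–Chen–Kai. Each forms one triangle with Carol, for 1 in total.

1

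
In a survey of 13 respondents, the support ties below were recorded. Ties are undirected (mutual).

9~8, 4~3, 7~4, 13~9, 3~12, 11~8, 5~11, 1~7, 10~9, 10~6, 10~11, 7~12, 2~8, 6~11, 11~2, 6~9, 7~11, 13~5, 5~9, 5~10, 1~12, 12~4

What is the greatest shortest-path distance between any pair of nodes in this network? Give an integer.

5

Eccentricity of each node (its greatest distance to any other): 1:4, 2:4, 3:5, 4:4, 5:4, 6:4, 7:3, 8:4, 9:5, 10:4, 11:3, 12:4, 13:5.
The maximum eccentricity is 5, realized for instance by the pair 3–9 via 3 – 4 – 7 – 11 – 5 – 9. So the diameter is 5.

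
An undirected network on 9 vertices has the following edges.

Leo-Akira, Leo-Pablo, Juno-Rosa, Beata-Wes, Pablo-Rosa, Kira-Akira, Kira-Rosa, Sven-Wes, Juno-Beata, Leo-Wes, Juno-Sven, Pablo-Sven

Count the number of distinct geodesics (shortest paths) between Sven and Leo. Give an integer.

2

The shortest distance is 2. The length-2 paths are: Sven–Pablo–Leo; Sven–Wes–Leo.
That gives 2 distinct shortest paths.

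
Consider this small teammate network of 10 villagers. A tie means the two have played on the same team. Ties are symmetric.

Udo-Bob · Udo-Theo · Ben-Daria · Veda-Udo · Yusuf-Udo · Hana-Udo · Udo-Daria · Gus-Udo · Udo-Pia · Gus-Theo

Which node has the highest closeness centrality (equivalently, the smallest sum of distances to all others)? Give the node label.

Udo

Farness (sum of distances to all others) for each node — Ben:24, Bob:18, Daria:16, Gus:17, Hana:18, Pia:18, Theo:17, Udo:10, Veda:18, Yusuf:18.
The smallest farness is 10, for Udo, so Udo has the highest closeness.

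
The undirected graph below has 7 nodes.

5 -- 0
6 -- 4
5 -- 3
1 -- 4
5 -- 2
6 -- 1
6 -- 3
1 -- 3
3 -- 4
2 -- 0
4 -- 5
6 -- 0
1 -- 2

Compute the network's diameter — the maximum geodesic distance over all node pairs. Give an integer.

2

Eccentricity of each node (its greatest distance to any other): 0:2, 1:2, 2:2, 3:2, 4:2, 5:2, 6:2.
The maximum eccentricity is 2, realized for instance by the pair 0–3 via 0 – 5 – 3. So the diameter is 2.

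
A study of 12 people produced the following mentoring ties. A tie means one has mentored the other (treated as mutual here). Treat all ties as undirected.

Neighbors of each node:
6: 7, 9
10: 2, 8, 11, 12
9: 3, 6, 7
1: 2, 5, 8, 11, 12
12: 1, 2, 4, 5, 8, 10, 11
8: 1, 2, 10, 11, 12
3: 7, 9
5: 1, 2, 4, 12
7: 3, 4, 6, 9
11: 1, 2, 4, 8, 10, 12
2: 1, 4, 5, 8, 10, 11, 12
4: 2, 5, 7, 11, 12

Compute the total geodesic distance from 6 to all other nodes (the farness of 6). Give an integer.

30

Distances from 6: 1:4, 2:3, 3:2, 4:2, 5:3, 7:1, 8:4, 9:1, 10:4, 11:3, 12:3.
Sum = 4 + 3 + 2 + 2 + 3 + 1 + 4 + 1 + 4 + 3 + 3 = 30.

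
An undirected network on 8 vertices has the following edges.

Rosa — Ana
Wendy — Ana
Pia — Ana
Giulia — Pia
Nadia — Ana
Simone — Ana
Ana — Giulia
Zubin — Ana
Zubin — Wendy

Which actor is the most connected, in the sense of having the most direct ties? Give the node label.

Ana

Degrees — Ana:7, Giulia:2, Nadia:1, Pia:2, Rosa:1, Simone:1, Wendy:2, Zubin:2.
The maximum is 7, attained only by Ana.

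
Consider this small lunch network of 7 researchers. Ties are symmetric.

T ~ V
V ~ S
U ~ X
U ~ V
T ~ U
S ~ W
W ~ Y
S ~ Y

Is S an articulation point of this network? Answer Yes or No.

Yes

Removing S leaves {W and Y} with no path to {T, U, V, and X}, so the network splits into 2 components. S is a cut vertex.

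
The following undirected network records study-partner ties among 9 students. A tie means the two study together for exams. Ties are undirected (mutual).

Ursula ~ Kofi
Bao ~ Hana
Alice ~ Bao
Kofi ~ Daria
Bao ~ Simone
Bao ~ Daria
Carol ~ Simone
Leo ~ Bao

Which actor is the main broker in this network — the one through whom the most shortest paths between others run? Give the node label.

Bao

Unnormalized betweenness of each node: Alice:0, Bao:24, Carol:0, Daria:12, Hana:0, Kofi:7, Leo:0, Simone:7, Ursula:0.
Bao has the largest value, 24, making it the main broker — the node through which the most shortest paths run.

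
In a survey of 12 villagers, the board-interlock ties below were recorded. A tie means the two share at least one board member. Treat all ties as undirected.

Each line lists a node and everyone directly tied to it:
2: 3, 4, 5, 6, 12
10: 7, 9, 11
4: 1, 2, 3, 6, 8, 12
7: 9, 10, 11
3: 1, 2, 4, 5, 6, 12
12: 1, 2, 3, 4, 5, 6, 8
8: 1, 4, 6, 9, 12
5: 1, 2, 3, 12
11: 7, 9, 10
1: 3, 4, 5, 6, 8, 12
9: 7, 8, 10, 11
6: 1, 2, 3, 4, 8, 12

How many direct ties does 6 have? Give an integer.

6 is directly tied to 1, 2, 3, 4, 8, and 12. That is 6 neighbors, so the degree of 6 is 6.

6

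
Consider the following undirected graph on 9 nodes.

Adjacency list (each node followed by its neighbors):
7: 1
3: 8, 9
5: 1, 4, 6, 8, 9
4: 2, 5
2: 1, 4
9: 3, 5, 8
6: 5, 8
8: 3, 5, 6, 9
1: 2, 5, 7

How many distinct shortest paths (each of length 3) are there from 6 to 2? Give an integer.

The shortest distance is 3. The length-3 paths are: 6–5–4–2; 6–5–1–2.
That gives 2 distinct shortest paths.

2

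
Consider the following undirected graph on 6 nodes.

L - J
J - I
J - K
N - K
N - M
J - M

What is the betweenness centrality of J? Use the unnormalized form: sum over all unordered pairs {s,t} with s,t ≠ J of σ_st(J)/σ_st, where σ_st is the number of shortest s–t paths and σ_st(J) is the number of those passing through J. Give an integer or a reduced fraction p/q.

Pairs whose geodesics pass through J — I–K: 1; I–M: 1; I–L: 1; I–N: 2/2; K–M: 1/2; K–L: 1; M–L: 1; L–N: 2/2.
All other pairs contribute 0.
Summing the contributions gives betweenness(J) = 15/2.

15/2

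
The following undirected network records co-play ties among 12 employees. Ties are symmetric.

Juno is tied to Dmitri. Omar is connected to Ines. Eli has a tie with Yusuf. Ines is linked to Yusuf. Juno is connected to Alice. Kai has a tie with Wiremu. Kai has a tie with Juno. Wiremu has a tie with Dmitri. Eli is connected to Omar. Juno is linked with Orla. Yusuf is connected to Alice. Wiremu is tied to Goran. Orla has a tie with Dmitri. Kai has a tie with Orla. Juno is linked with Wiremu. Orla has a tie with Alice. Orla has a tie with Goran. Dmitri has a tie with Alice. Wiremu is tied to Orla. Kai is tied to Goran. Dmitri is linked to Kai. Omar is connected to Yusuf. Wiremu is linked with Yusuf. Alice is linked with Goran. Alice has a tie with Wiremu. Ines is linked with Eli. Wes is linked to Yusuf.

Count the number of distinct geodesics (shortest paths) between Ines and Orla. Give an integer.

The shortest distance is 3. The length-3 paths are: Ines–Yusuf–Wiremu–Orla; Ines–Yusuf–Alice–Orla.
That gives 2 distinct shortest paths.

2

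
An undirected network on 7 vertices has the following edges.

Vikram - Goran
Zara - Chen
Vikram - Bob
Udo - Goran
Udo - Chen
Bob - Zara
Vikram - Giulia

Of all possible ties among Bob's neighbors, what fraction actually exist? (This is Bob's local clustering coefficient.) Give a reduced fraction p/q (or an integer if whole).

0

Bob's neighbors: Vikram and Zara (k = 2).
Possible neighbor pairs: C(2,2) = 1. Edges among them: none → e = 0.
Clustering(Bob) = 0/1.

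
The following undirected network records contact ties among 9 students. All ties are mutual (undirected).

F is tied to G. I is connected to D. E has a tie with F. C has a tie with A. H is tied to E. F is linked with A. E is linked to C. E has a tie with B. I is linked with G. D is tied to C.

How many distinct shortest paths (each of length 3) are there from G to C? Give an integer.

The shortest distance is 3. The length-3 paths are: G–F–A–C; G–F–E–C; G–I–D–C.
That gives 3 distinct shortest paths.

3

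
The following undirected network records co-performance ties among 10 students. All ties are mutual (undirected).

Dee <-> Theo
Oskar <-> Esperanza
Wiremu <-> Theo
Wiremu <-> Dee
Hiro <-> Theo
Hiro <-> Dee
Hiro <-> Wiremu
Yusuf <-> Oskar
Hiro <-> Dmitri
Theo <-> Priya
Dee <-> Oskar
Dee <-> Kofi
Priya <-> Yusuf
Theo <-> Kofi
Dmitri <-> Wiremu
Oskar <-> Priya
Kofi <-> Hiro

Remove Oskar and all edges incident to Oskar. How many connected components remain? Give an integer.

2

Without Oskar, the remaining ties split the others into: {Dee, Dmitri, Hiro, Kofi, Priya, Theo, Wiremu, Yusuf}; {Esperanza}.
That's 2 separate components.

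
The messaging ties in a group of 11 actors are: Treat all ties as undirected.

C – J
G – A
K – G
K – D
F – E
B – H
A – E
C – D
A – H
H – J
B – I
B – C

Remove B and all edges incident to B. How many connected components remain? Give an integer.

Without B, the remaining ties split the others into: {A, C, D, E, F, G, H, J, K}; {I}.
That's 2 separate components.

2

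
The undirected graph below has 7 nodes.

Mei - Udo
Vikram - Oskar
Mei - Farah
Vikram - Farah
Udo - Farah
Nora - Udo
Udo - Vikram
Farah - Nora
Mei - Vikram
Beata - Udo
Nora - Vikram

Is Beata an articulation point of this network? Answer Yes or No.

No

Even without Beata, every remaining node can still reach every other (the residual graph is connected), so Beata is not a cut vertex.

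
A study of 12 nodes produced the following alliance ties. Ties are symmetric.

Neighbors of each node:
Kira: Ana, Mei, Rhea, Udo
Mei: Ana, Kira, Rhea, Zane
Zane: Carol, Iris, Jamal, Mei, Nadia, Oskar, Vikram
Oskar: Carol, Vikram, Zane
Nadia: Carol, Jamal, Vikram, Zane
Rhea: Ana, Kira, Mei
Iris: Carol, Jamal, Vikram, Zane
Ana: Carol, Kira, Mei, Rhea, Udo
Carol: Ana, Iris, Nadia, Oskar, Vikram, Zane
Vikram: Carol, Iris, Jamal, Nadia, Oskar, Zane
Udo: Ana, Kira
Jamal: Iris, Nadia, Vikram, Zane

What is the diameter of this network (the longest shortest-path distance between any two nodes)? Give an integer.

Eccentricity of each node (its greatest distance to any other): Ana:3, Carol:2, Iris:3, Jamal:4, Kira:3, Mei:2, Nadia:3, Oskar:3, Rhea:3, Udo:4, Vikram:3, Zane:3.
The maximum eccentricity is 4, realized for instance by the pair Jamal–Udo via Jamal – Iris – Carol – Ana – Udo. So the diameter is 4.

4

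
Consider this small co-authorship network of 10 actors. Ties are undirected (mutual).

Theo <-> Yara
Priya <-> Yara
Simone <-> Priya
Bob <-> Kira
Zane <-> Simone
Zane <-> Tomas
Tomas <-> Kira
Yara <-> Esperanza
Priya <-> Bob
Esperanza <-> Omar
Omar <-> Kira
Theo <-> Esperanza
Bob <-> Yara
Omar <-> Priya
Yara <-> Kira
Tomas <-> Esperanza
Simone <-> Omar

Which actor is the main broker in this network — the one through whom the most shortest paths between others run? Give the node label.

Unnormalized betweenness of each node: Bob:1/2, Esperanza:11/2, Kira:25/6, Omar:4, Priya:25/6, Simone:3, Theo:0, Tomas:9/2, Yara:6, Zane:7/6.
Yara has the largest value, 6, making it the main broker — the node through which the most shortest paths run.

Yara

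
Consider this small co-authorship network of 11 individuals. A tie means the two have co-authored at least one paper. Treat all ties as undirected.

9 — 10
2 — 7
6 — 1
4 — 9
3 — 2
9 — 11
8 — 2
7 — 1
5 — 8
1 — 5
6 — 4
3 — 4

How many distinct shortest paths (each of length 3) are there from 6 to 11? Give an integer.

1

The shortest distance is 3, and the only length-3 path is 6–4–9–11. So there is exactly 1 shortest path.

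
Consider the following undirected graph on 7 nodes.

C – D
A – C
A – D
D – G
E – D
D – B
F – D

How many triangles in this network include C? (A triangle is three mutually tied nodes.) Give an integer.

1

C's neighbors: A and D.
Neighbor pairs that are themselves tied: C–A–D. Each forms one triangle with C, for 1 in total.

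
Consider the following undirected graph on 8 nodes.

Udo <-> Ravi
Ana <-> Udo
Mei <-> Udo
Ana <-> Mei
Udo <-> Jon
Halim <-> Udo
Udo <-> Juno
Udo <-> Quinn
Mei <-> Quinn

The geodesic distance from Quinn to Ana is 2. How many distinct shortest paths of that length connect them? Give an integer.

The shortest distance is 2. The length-2 paths are: Quinn–Udo–Ana; Quinn–Mei–Ana.
That gives 2 distinct shortest paths.

2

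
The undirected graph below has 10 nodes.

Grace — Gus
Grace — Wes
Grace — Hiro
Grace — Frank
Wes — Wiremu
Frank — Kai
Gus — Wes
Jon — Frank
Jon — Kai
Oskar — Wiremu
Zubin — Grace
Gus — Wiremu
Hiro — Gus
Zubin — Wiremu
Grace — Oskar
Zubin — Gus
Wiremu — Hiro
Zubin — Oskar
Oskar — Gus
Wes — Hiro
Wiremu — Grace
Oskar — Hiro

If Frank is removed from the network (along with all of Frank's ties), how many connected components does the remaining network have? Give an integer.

Without Frank, the remaining ties split the others into: {Grace, Gus, Hiro, Oskar, Wes, Wiremu, Zubin}; {Jon, Kai}.
That's 2 separate components.

2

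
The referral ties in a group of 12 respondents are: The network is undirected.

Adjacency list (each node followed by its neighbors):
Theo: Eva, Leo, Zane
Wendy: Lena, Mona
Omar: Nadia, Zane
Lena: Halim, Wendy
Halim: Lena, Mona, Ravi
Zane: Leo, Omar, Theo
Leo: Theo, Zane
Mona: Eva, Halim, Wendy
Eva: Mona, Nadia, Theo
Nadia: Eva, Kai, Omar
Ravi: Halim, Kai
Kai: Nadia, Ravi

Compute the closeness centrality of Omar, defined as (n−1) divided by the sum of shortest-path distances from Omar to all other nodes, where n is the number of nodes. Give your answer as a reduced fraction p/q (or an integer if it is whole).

11/29

Distances from Omar: Eva:2, Halim:4, Kai:2, Lena:5, Leo:2, Mona:3, Nadia:1, Ravi:3, Theo:2, Wendy:4, Zane:1. Sum = 29.
n = 12, so closeness = 11/29.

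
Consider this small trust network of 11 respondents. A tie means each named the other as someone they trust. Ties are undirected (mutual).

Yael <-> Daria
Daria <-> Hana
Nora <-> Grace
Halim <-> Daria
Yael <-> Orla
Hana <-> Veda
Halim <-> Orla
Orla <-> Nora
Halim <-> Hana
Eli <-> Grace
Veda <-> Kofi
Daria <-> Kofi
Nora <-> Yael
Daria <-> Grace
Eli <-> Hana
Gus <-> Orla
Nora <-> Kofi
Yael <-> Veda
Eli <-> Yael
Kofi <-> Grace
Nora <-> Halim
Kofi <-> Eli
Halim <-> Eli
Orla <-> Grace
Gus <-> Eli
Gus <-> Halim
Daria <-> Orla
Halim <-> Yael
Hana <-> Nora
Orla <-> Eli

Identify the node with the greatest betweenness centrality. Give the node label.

Unnormalized betweenness of each node: Daria:71/30, Eli:26/5, Grace:3/4, Gus:0, Halim:187/60, Hana:7/3, Kofi:8/3, Nora:71/30, Orla:3, Veda:7/10, Yael:7/2.
Eli has the largest value, 26/5, making it the main broker — the node through which the most shortest paths run.

Eli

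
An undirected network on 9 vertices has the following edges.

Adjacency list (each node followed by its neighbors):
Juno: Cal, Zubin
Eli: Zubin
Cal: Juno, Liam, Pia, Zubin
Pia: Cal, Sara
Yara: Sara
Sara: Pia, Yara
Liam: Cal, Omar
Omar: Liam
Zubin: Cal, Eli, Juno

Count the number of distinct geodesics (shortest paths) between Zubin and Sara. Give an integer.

1

The shortest distance is 3, and the only length-3 path is Zubin–Cal–Pia–Sara. So there is exactly 1 shortest path.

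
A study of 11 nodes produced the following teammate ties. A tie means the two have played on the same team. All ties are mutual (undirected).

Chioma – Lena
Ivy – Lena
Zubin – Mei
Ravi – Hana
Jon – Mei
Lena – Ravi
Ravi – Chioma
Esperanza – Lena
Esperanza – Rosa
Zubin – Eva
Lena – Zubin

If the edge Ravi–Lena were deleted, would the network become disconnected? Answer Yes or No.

Even without that edge, Ravi still reaches Lena via Ravi – Chioma – Lena, so the network stays connected. Not a bridge.

No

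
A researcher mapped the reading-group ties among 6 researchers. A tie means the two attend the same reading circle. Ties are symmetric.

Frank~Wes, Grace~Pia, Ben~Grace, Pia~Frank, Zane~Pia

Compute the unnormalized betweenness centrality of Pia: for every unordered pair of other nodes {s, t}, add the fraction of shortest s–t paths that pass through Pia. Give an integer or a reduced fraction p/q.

Pairs whose geodesics pass through Pia — Ben–Frank: 1; Ben–Wes: 1; Ben–Zane: 1; Grace–Frank: 1; Grace–Wes: 1; Grace–Zane: 1; Frank–Zane: 1; Wes–Zane: 1.
All other pairs contribute 0.
Summing the contributions gives betweenness(Pia) = 8.

8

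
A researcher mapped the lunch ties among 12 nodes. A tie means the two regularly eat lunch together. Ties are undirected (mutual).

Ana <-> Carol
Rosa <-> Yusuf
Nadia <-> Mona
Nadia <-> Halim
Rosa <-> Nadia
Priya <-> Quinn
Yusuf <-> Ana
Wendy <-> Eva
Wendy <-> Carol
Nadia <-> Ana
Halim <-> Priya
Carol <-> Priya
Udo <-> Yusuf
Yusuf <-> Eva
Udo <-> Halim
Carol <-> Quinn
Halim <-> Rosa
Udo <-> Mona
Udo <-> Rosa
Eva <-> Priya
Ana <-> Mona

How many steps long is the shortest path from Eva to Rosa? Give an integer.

2

One shortest route is Eva – Yusuf – Rosa, which uses 2 edges, and Eva and Rosa are not directly tied, so nothing shorter exists. So d(Eva,Rosa) = 2.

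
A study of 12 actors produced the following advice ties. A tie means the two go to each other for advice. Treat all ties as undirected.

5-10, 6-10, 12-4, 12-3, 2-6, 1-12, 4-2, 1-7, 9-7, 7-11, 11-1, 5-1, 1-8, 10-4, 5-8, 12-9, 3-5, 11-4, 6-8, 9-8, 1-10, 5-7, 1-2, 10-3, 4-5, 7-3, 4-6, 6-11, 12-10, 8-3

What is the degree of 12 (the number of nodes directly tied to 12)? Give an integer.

12 is directly tied to 1, 3, 4, 9, and 10. That is 5 neighbors, so the degree of 12 is 5.

5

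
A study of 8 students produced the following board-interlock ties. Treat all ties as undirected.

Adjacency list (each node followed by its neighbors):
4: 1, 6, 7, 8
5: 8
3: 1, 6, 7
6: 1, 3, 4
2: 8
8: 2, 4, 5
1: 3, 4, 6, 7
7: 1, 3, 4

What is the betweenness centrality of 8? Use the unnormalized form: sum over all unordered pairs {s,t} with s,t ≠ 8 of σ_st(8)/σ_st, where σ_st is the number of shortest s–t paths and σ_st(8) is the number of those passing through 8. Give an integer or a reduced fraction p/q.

11

Pairs whose geodesics pass through 8 — 5–2: 1; 5–6: 1; 5–1: 1; 5–3: 3/3; 5–7: 1; 5–4: 1; 2–6: 1; 2–1: 1; 2–3: 3/3; 2–7: 1; 2–4: 1.
All other pairs contribute 0.
Summing the contributions gives betweenness(8) = 11.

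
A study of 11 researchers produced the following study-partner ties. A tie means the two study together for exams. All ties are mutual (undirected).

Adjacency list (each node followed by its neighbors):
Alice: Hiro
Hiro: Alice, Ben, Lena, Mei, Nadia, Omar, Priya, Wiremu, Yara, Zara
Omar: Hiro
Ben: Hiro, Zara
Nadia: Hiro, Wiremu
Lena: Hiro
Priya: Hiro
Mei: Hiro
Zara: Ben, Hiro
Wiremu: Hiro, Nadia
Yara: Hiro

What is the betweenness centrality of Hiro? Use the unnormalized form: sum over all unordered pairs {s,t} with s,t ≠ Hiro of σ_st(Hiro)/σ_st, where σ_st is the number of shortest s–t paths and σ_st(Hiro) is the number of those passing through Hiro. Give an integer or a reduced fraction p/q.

Pairs whose geodesics pass through Hiro — Wiremu–Ben: 1; Wiremu–Lena: 1; Wiremu–Priya: 1; Wiremu–Alice: 1; Wiremu–Yara: 1; Wiremu–Omar: 1; Wiremu–Mei: 1; Wiremu–Zara: 1; Ben–Nadia: 1; Ben–Lena: 1; Ben–Priya: 1; Ben–Alice: 1; Ben–Yara: 1; Ben–Omar: 1 … (+29 more pairs).
All other pairs contribute 0.
Summing the contributions gives betweenness(Hiro) = 43.

43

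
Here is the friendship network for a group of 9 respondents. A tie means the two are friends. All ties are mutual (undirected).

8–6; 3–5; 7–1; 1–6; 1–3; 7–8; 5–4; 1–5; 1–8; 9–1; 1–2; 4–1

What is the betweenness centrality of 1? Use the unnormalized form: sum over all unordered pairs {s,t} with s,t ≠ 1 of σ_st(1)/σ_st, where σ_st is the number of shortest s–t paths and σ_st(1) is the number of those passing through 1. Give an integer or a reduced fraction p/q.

Pairs whose geodesics pass through 1 — 5–9: 1; 5–6: 1; 5–7: 1; 5–2: 1; 5–8: 1; 9–3: 1; 9–6: 1; 9–7: 1; 9–2: 1; 9–4: 1; 9–8: 1; 3–6: 1; 3–7: 1; 3–2: 1 … (+10 more pairs).
All other pairs contribute 0.
Summing the contributions gives betweenness(1) = 23.

23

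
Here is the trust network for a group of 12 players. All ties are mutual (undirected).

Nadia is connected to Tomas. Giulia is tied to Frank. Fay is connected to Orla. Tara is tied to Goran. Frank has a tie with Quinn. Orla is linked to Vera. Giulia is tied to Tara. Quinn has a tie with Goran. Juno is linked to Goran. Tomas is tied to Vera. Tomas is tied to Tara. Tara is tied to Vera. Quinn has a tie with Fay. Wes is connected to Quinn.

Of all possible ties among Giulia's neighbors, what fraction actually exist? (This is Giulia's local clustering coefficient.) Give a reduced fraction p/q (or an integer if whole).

0

Giulia's neighbors: Frank and Tara (k = 2).
Possible neighbor pairs: C(2,2) = 1. Edges among them: none → e = 0.
Clustering(Giulia) = 0/1.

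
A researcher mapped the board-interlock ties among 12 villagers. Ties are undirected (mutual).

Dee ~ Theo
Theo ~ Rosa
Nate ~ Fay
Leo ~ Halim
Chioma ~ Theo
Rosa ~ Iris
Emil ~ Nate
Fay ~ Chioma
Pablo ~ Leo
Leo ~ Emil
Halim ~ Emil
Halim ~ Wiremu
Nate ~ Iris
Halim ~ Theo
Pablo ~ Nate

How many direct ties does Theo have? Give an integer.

Theo is directly tied to Chioma, Dee, Halim, and Rosa. That is 4 neighbors, so the degree of Theo is 4.

4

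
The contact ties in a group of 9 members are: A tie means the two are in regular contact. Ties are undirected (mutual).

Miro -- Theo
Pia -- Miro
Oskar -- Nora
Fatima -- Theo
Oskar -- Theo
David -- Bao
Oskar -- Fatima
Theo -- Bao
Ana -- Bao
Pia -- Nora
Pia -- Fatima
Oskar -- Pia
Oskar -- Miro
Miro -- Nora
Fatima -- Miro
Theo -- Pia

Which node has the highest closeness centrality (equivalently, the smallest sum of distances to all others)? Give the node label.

Farness (sum of distances to all others) for each node — Ana:21, Bao:14, David:21, Fatima:14, Miro:13, Nora:18, Oskar:13, Pia:13, Theo:11.
The smallest farness is 11, for Theo, so Theo has the highest closeness.

Theo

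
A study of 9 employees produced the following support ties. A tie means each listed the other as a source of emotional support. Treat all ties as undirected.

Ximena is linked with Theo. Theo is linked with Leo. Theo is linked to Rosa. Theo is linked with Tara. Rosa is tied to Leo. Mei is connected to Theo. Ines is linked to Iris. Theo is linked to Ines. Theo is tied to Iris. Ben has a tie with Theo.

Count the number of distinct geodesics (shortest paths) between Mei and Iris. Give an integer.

1

The shortest distance is 2, and the only length-2 path is Mei–Theo–Iris. So there is exactly 1 shortest path.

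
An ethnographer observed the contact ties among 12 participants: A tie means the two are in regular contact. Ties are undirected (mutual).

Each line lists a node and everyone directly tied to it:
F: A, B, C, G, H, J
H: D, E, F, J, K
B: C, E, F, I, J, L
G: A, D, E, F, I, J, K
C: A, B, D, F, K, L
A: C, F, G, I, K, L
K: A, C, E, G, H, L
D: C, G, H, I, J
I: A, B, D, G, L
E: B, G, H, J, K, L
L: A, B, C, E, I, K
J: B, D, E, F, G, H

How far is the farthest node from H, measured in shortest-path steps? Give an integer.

Distances from H: A:2, B:2, C:2, D:1, E:1, F:1, G:2, I:2, J:1, K:1, L:2.
The largest is 2 (to B, G, L, C, I, and A), so the eccentricity of H is 2.

2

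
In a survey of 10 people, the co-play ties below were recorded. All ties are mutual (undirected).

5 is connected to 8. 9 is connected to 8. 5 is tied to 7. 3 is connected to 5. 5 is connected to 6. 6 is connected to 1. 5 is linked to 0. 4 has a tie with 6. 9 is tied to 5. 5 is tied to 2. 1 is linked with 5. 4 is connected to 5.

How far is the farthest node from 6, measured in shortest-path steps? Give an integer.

Distances from 6: 0:2, 1:1, 2:2, 3:2, 4:1, 5:1, 7:2, 8:2, 9:2.
The largest is 2 (to 7, 9, 2, 8, 0, and 3), so the eccentricity of 6 is 2.

2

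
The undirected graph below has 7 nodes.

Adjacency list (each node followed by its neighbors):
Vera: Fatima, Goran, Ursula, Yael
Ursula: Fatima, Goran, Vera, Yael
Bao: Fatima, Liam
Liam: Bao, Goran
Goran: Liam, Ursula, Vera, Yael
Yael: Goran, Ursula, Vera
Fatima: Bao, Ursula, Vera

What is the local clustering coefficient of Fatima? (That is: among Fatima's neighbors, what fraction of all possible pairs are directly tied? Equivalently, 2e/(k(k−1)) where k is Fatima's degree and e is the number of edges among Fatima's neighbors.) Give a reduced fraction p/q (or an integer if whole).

1/3

Fatima's neighbors: Bao, Ursula, and Vera (k = 3).
Possible neighbor pairs: C(3,2) = 3. Edges among them: Ursula–Vera → e = 1.
Clustering(Fatima) = 1/3.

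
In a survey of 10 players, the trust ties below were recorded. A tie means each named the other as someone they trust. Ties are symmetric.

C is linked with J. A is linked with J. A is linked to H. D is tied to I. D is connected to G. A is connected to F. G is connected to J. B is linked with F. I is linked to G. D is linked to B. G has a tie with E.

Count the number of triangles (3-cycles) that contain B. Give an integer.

0

B's neighbors are D and F, but none of them are tied to each other, so no triangle contains B.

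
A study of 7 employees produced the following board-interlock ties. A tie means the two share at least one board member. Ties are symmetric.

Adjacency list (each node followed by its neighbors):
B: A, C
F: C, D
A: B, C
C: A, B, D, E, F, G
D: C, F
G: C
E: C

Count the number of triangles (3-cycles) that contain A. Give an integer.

1

A's neighbors: B and C.
Neighbor pairs that are themselves tied: A–B–C. Each forms one triangle with A, for 1 in total.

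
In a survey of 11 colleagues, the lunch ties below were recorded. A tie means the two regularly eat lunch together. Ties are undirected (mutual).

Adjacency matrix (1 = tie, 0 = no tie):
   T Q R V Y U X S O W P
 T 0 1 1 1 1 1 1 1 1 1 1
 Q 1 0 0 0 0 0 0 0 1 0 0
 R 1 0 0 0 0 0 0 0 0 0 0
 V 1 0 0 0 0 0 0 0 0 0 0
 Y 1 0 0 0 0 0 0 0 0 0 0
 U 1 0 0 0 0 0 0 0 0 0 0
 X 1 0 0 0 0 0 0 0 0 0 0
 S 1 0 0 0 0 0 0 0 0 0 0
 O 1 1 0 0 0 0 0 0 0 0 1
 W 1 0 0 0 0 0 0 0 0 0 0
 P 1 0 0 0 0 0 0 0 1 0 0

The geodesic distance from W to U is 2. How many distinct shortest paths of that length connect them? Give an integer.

The shortest distance is 2, and the only length-2 path is W–T–U. So there is exactly 1 shortest path.

1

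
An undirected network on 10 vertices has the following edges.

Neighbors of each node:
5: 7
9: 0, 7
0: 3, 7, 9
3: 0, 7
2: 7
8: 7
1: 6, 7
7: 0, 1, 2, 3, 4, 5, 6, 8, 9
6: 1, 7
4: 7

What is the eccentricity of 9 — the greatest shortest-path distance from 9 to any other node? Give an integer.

2

Distances from 9: 0:1, 1:2, 2:2, 3:2, 4:2, 5:2, 6:2, 7:1, 8:2.
The largest is 2 (to 3, 2, 8, 1, 4, 6, and 5), so the eccentricity of 9 is 2.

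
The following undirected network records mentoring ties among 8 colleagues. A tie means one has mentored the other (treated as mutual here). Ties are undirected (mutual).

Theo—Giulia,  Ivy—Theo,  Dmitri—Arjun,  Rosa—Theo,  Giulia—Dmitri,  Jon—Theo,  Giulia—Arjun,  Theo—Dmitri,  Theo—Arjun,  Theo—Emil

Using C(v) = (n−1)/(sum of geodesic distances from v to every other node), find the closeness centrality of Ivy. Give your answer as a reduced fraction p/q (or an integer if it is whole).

Distances from Ivy: Arjun:2, Dmitri:2, Emil:2, Giulia:2, Jon:2, Rosa:2, Theo:1. Sum = 13.
n = 8, so closeness = 7/13.

7/13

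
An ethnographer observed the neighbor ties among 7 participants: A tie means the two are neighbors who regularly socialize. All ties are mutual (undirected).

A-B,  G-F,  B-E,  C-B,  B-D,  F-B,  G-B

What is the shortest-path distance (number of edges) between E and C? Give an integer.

One shortest route is E – B – C, which uses 2 edges, and E and C are not directly tied, so nothing shorter exists. So d(E,C) = 2.

2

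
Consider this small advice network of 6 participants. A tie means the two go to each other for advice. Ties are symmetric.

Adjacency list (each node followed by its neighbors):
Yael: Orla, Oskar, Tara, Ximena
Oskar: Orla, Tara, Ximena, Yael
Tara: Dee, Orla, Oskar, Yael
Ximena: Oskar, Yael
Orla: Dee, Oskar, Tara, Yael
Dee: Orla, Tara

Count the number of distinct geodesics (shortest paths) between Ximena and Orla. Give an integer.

2

The shortest distance is 2. The length-2 paths are: Ximena–Oskar–Orla; Ximena–Yael–Orla.
That gives 2 distinct shortest paths.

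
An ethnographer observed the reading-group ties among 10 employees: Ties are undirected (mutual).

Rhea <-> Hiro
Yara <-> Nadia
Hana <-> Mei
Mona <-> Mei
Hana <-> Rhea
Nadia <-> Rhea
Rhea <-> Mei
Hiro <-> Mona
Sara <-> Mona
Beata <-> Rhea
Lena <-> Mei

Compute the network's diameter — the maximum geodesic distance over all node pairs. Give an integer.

Eccentricity of each node (its greatest distance to any other): Beata:4, Hana:3, Hiro:3, Lena:4, Mei:3, Mona:4, Nadia:4, Rhea:3, Sara:5, Yara:5.
The maximum eccentricity is 5, realized for instance by the pair Sara–Yara via Sara – Mona – Mei – Rhea – Nadia – Yara. So the diameter is 5.

5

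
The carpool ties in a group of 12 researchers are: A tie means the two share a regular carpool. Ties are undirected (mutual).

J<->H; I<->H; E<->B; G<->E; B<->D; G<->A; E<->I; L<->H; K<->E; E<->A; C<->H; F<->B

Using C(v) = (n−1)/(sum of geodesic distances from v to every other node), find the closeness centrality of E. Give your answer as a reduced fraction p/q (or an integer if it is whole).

11/20

Distances from E: A:1, B:1, C:3, D:2, F:2, G:1, H:2, I:1, J:3, K:1, L:3. Sum = 20.
n = 12, so closeness = 11/20.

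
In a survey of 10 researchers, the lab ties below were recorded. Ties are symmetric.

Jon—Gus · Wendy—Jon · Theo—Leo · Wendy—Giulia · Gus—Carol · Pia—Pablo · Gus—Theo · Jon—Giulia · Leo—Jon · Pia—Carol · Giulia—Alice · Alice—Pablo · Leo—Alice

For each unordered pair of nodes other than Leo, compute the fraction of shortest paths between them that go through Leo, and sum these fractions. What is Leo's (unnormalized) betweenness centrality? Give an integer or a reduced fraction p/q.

16/3

Pairs whose geodesics pass through Leo — Gus–Alice: 2/3; Theo–Jon: 1/2; Theo–Wendy: 1/2; Theo–Giulia: 2/3; Theo–Alice: 1; Theo–Pablo: 1; Jon–Alice: 1/2; Jon–Pablo: 1/2.
All other pairs contribute 0.
Summing the contributions gives betweenness(Leo) = 16/3.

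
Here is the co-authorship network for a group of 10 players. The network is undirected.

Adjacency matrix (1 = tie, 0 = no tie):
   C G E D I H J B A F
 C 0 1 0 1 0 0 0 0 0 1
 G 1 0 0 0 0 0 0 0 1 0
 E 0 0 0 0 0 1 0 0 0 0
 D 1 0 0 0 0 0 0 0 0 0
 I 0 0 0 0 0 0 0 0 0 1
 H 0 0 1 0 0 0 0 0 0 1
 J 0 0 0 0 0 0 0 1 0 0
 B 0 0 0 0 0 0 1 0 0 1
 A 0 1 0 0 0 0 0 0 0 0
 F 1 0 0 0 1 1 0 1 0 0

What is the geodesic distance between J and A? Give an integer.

One shortest route is J – B – F – C – G – A, which uses 5 edges, and at distance 4 from J we only reach {D, E, G}, which does not include A. So d(J,A) = 5.

5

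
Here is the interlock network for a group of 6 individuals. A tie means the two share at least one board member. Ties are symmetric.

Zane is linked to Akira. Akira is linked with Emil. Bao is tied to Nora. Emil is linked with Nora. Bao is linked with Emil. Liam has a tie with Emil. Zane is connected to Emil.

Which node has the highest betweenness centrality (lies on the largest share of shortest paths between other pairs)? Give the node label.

Unnormalized betweenness of each node: Akira:0, Bao:0, Emil:8, Liam:0, Nora:0, Zane:0.
Emil has the largest value, 8, making it the main broker — the node through which the most shortest paths run.

Emil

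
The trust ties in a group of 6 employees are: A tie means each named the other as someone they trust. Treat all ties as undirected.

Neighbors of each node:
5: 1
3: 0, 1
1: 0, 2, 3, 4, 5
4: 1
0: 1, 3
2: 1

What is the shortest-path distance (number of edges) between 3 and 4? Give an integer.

One shortest route is 3 – 1 – 4, which uses 2 edges, and 3 and 4 are not directly tied, so nothing shorter exists. So d(3,4) = 2.

2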